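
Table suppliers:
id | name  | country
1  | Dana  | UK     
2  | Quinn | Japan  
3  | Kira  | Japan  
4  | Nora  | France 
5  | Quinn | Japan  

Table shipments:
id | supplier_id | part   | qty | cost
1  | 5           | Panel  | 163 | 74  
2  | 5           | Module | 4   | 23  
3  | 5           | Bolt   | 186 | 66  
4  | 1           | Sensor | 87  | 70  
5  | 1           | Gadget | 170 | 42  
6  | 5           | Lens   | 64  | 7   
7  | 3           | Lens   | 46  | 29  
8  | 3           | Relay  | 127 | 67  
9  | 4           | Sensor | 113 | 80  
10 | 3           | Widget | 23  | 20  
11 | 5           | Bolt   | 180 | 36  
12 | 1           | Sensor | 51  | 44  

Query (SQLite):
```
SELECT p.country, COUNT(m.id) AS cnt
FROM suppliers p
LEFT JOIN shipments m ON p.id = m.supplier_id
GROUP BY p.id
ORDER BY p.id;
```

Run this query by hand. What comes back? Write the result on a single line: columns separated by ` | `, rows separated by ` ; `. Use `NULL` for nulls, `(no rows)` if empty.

LEFT JOIN keeps every suppliers row; unmatched ones get NULL for shipments columns.
Group by suppliers.id and compute COUNT(m.id). COUNT(col) of an all-NULL group is 0.
  1: ids {4, 5, 12} → COUNT(m.id)=3
  2: ids {—} → COUNT(m.id)=0
  3: ids {7, 8, 10} → COUNT(m.id)=3
  4: ids {9} → COUNT(m.id)=1
  5: ids {1, 2, 3, 6, 11} → COUNT(m.id)=5

UK | 3 ; Japan | 0 ; Japan | 3 ; France | 1 ; Japan | 5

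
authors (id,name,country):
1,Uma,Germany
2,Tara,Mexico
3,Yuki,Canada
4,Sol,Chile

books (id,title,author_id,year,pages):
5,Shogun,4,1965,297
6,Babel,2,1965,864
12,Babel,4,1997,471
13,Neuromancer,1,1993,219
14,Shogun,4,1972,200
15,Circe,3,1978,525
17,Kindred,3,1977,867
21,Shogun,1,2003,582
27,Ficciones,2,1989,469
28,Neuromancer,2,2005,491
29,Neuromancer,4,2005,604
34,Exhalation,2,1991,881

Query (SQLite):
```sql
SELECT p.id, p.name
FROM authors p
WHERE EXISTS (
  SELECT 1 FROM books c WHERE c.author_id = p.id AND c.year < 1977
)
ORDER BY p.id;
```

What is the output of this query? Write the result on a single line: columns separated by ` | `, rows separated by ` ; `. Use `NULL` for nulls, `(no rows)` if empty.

2 | Tara ; 4 | Sol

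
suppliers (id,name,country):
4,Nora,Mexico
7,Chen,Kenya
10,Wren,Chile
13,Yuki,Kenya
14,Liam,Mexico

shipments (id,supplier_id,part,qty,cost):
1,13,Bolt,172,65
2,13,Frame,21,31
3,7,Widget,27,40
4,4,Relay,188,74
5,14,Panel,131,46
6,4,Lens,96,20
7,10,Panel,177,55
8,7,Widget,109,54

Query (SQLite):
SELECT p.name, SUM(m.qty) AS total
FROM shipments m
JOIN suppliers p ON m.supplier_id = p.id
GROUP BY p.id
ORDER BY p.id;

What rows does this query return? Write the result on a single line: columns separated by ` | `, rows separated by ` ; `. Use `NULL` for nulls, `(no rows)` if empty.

Join each shipments row to its suppliers via supplier_id.
Group joined rows by suppliers.id; compute SUM(m.qty) per group.
  4: ids {4, 6} → SUM(m.qty)=284
  7: ids {3, 8} → SUM(m.qty)=136
  10: ids {7} → SUM(m.qty)=177
  13: ids {1, 2} → SUM(m.qty)=193
  14: ids {5} → SUM(m.qty)=131

Nora | 284 ; Chen | 136 ; Wren | 177 ; Yuki | 193 ; Liam | 131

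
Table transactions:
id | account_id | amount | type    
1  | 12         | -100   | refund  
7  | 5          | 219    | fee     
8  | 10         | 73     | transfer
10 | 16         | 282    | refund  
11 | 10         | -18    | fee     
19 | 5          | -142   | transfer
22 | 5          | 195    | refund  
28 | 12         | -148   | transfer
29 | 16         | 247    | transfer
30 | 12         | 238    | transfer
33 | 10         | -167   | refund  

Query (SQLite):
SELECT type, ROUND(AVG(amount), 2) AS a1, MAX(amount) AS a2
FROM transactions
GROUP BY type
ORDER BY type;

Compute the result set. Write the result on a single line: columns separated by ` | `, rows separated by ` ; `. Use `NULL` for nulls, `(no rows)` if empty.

Group transactions by type.
Per group compute: ROUND(AVG(amount), 2), MAX(amount).
  fee: ids {7, 11} → ROUND(AVG(amount), 2)=100.5, MAX(amount)=219
  refund: ids {1, 10, 22, 33} → ROUND(AVG(amount), 2)=52.5, MAX(amount)=282
  transfer: ids {8, 19, 28, 29, 30} → ROUND(AVG(amount), 2)=53.6, MAX(amount)=247

fee | 100.5 | 219 ; refund | 52.5 | 282 ; transfer | 53.6 | 247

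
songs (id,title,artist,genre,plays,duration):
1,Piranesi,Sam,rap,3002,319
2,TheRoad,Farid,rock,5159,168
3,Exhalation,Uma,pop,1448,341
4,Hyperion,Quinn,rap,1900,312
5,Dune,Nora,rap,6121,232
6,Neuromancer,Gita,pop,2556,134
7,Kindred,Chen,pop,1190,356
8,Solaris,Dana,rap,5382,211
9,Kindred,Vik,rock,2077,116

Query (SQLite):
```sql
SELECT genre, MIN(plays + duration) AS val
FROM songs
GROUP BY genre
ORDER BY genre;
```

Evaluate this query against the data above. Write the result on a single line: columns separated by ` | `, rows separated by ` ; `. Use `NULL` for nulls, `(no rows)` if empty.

For each row compute plays + duration.
Group by genre; take MIN of the expression per group.
  pop: ids {3, 6, 7} → MIN(plays + duration)=1546
  rap: ids {1, 4, 5, 8} → MIN(plays + duration)=2212
  rock: ids {2, 9} → MIN(plays + duration)=2193

pop | 1546 ; rap | 2212 ; rock | 2193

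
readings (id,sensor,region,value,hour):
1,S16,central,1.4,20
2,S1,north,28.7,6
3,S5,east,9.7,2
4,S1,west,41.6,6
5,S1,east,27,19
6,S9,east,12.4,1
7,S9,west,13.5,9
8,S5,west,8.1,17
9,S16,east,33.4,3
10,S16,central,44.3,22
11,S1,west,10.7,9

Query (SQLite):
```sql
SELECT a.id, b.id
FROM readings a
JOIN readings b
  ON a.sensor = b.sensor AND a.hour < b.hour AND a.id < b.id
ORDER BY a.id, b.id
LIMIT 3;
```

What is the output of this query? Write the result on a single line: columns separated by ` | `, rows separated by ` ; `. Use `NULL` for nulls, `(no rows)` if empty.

1 | 10 ; 2 | 5 ; 2 | 11

Pairs (a,b) with same sensor, a.hour < b.hour, a.id < b.id.
sensor groups: S1:{2,4,5,11} S16:{1,9,10} S5:{3,8} S9:{6,7}
Ordered by (a.id, b.id); first 3.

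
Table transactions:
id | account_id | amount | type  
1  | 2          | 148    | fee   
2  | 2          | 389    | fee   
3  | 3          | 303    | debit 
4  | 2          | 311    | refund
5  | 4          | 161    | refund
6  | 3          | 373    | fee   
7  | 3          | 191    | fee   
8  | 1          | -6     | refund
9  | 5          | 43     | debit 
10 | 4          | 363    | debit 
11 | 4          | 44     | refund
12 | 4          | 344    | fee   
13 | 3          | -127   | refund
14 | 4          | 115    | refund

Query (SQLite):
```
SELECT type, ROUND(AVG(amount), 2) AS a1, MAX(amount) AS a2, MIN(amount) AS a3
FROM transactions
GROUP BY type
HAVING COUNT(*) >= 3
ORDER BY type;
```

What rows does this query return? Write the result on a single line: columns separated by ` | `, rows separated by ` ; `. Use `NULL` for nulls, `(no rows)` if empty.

debit | 236.33 | 363 | 43 ; fee | 289 | 389 | 148 ; refund | 83 | 311 | -127

Group transactions by type.
Per group compute: ROUND(AVG(amount), 2), MAX(amount), MIN(amount).
HAVING: drop groups with fewer than 3 rows.
  debit: ids {3, 9, 10} → ROUND(AVG(amount), 2)=236.33, MAX(amount)=363, MIN(amount)=43
  fee: ids {1, 2, 6, 7, 12} → ROUND(AVG(amount), 2)=289, MAX(amount)=389, MIN(amount)=148
  refund: ids {4, 5, 8, 11, 13, 14} → ROUND(AVG(amount), 2)=83, MAX(amount)=311, MIN(amount)=-127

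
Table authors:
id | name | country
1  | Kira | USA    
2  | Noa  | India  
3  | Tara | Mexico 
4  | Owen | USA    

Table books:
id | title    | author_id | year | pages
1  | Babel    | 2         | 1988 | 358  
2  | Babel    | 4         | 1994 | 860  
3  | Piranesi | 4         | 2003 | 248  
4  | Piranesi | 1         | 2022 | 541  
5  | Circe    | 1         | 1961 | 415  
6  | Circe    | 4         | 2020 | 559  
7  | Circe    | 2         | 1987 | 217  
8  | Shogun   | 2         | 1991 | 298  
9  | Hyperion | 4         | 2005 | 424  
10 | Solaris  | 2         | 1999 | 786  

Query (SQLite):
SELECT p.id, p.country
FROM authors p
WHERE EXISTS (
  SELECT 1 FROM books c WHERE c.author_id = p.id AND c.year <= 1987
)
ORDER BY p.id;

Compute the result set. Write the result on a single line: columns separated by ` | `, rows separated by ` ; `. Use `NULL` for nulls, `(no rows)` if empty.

1 | USA ; 2 | India

For each authors row, check whether any books with matching author_id has year <= 1987.
Keep rows where that is true.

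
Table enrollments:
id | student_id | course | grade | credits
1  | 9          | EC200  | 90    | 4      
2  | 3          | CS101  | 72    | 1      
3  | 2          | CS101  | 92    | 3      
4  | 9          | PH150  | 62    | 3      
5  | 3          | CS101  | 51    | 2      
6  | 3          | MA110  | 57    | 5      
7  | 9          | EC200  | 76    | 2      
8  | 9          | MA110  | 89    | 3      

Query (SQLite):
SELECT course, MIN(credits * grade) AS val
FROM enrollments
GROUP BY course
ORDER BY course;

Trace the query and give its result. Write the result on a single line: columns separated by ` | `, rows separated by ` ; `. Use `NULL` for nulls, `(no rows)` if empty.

CS101 | 72 ; EC200 | 152 ; MA110 | 267 ; PH150 | 186

For each row compute credits * grade.
Group by course; take MIN of the expression per group.
  CS101: ids {2, 3, 5} → MIN(credits * grade)=72
  EC200: ids {1, 7} → MIN(credits * grade)=152
  MA110: ids {6, 8} → MIN(credits * grade)=267
  PH150: ids {4} → MIN(credits * grade)=186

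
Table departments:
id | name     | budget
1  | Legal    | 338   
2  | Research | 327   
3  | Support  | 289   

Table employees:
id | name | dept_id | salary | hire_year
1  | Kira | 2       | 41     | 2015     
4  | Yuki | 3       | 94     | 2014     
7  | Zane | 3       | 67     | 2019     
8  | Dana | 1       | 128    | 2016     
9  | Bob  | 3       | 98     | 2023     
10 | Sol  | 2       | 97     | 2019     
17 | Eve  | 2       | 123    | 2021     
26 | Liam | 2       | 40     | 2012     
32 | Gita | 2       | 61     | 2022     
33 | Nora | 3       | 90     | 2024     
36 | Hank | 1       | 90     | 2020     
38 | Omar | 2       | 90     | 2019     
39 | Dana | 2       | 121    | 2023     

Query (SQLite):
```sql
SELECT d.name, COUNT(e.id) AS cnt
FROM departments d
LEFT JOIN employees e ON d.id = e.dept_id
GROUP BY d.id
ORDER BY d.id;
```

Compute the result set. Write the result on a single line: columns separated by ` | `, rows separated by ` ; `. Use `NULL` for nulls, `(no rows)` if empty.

LEFT JOIN keeps every departments row; unmatched ones get NULL for employees columns.
Group by departments.id and compute COUNT(e.id). COUNT(col) of an all-NULL group is 0.
  1: ids {8, 36} → COUNT(e.id)=2
  2: ids {1, 10, 17, 26, 32, 38, 39} → COUNT(e.id)=7
  3: ids {4, 7, 9, 33} → COUNT(e.id)=4

Legal | 2 ; Research | 7 ; Support | 4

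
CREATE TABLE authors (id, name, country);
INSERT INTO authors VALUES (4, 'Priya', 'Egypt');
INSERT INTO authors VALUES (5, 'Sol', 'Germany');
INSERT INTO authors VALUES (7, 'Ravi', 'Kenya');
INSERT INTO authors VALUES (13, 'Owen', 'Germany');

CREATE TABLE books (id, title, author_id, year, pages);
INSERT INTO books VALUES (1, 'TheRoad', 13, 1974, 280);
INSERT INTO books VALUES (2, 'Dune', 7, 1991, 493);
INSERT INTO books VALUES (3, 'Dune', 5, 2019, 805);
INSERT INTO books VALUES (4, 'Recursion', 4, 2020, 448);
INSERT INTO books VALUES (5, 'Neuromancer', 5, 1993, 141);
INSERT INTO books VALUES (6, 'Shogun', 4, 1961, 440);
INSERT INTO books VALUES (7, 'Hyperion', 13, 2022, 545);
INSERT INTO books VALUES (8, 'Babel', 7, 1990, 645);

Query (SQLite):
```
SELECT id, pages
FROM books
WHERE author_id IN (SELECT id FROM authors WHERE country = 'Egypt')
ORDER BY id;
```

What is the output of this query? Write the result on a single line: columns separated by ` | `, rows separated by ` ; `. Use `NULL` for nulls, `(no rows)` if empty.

4 | 448 ; 6 | 440

Inner query: authors.id where country = 'Egypt'.
Outer: keep books rows whose author_id is in that set.
Inner query → {4}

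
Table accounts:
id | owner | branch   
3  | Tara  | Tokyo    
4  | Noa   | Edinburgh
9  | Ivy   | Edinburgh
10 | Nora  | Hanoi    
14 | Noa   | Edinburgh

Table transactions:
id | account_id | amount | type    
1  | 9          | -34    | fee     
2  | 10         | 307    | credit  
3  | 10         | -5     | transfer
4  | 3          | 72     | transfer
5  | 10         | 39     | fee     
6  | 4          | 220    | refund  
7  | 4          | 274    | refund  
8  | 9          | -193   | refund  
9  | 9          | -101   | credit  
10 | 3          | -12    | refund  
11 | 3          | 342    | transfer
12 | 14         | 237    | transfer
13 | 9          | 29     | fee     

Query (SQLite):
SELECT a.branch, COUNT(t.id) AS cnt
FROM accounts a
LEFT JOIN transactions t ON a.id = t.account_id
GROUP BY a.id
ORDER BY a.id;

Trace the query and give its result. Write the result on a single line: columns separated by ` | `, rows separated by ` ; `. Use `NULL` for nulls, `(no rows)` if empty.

Tokyo | 3 ; Edinburgh | 2 ; Edinburgh | 4 ; Hanoi | 3 ; Edinburgh | 1

LEFT JOIN keeps every accounts row; unmatched ones get NULL for transactions columns.
Group by accounts.id and compute COUNT(t.id). COUNT(col) of an all-NULL group is 0.
  3: ids {4, 10, 11} → COUNT(t.id)=3
  4: ids {6, 7} → COUNT(t.id)=2
  9: ids {1, 8, 9, 13} → COUNT(t.id)=4
  10: ids {2, 3, 5} → COUNT(t.id)=3
  14: ids {12} → COUNT(t.id)=1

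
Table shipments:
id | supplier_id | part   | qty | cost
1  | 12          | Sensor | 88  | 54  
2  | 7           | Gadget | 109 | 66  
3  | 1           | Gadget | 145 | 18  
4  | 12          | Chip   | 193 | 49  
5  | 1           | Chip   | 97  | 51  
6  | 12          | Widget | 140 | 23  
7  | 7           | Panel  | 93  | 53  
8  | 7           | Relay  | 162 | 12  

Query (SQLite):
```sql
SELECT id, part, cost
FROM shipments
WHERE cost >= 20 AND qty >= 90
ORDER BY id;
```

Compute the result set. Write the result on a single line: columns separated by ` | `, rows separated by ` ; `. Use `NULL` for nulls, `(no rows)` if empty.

cost >= 20: ids {1, 2, 4, 5, 6, 7}
qty >= 90: ids {2, 3, 4, 5, 6, 7, 8}
Combine with AND.

2 | Gadget | 66 ; 4 | Chip | 49 ; 5 | Chip | 51 ; 6 | Widget | 23 ; 7 | Panel | 53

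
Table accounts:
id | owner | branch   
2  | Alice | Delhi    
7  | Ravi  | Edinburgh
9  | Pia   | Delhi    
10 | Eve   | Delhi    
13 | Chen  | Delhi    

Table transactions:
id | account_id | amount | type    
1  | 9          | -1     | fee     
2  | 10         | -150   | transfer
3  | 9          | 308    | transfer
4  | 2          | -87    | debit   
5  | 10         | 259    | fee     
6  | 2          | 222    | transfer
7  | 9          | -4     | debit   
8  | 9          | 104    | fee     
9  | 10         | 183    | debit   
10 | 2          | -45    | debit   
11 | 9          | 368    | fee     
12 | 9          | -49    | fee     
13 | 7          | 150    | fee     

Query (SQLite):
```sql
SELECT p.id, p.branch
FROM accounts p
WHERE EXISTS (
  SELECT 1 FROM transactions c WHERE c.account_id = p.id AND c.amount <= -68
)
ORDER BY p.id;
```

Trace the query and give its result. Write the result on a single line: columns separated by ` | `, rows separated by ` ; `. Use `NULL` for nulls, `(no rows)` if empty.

For each accounts row, check whether any transactions with matching account_id has amount <= -68.
Keep rows where that is true.

2 | Delhi ; 10 | Delhi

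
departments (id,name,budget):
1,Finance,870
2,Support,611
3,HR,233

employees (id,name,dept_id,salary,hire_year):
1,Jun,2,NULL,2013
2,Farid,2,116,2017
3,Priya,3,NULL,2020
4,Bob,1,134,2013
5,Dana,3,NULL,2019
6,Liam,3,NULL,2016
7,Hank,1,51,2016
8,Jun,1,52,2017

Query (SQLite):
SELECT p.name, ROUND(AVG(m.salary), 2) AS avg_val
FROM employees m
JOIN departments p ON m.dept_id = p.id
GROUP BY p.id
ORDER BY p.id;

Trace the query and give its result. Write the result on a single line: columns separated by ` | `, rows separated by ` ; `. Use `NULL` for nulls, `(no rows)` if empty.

Join each employees row to its departments via dept_id.
Group joined rows by departments.id; compute ROUND(AVG(m.salary), 2) per group.
  1: ids {4, 7, 8} → ROUND(AVG(m.salary), 2)=79
  2: ids {1, 2} → ROUND(AVG(m.salary), 2)=116
  3: ids {3, 5, 6} → ROUND(AVG(m.salary), 2)=NULL

Finance | 79 ; Support | 116 ; HR | NULL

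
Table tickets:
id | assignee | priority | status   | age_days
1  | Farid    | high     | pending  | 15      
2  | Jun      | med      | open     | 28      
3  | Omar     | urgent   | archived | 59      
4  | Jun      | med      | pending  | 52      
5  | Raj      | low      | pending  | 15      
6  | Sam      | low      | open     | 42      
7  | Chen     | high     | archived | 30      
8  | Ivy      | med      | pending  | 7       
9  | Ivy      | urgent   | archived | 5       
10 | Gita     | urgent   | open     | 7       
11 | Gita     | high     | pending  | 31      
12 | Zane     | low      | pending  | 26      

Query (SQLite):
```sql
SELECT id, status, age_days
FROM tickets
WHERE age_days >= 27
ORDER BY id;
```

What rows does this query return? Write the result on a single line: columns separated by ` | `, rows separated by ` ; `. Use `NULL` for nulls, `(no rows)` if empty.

2 | open | 28 ; 3 | archived | 59 ; 4 | pending | 52 ; 6 | open | 42 ; 7 | archived | 30 ; 11 | pending | 31

age_days >= 27: ids {2, 3, 4, 6, 7, 11}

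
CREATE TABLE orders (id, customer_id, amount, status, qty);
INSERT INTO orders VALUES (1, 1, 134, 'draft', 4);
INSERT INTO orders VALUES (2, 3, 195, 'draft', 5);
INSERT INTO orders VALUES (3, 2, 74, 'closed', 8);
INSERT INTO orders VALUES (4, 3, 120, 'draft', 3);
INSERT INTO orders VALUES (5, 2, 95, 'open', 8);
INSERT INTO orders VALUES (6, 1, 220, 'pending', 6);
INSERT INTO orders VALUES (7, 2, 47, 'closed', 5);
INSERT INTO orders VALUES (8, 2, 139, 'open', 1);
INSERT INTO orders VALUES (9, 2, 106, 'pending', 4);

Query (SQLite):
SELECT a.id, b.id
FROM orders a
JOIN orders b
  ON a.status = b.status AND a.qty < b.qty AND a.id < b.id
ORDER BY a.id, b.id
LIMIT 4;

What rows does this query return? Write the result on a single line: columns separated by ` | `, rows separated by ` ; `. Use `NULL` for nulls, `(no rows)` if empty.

Pairs (a,b) with same status, a.qty < b.qty, a.id < b.id.
status groups: closed:{3,7} draft:{1,2,4} open:{5,8} pending:{6,9}
Ordered by (a.id, b.id); first 4.

1 | 2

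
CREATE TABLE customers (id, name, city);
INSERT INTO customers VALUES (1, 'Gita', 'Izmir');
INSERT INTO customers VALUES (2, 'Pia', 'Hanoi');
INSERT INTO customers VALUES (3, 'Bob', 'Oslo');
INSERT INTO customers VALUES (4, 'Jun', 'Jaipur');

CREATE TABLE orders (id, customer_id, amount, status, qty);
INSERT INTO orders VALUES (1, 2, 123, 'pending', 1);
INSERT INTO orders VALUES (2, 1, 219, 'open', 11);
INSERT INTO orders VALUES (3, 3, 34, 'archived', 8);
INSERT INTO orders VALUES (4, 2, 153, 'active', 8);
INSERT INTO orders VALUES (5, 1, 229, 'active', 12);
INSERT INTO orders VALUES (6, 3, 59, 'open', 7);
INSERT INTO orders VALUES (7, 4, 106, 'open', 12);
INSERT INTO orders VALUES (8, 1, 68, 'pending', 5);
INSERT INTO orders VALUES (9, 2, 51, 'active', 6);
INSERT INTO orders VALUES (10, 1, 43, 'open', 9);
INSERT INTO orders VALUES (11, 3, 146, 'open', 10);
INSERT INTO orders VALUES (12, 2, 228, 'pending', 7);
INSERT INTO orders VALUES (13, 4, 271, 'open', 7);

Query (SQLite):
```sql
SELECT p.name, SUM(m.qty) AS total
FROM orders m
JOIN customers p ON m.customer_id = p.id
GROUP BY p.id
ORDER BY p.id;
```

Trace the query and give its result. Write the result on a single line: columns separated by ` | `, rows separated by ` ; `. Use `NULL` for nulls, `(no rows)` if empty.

Gita | 37 ; Pia | 22 ; Bob | 25 ; Jun | 19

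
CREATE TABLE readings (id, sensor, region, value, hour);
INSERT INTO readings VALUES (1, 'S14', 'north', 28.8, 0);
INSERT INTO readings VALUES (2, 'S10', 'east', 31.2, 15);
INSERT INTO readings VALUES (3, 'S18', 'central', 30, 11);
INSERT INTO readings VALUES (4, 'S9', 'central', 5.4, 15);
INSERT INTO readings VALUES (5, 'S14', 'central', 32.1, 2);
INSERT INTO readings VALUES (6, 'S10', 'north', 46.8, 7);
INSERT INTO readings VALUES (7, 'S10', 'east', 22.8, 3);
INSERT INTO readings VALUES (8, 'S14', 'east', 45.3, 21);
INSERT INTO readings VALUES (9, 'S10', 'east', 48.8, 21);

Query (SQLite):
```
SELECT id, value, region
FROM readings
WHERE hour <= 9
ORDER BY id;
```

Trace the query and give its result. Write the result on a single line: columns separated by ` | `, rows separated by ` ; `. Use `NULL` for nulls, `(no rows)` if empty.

hour <= 9: ids {1, 5, 6, 7}

1 | 28.8 | north ; 5 | 32.1 | central ; 6 | 46.8 | north ; 7 | 22.8 | east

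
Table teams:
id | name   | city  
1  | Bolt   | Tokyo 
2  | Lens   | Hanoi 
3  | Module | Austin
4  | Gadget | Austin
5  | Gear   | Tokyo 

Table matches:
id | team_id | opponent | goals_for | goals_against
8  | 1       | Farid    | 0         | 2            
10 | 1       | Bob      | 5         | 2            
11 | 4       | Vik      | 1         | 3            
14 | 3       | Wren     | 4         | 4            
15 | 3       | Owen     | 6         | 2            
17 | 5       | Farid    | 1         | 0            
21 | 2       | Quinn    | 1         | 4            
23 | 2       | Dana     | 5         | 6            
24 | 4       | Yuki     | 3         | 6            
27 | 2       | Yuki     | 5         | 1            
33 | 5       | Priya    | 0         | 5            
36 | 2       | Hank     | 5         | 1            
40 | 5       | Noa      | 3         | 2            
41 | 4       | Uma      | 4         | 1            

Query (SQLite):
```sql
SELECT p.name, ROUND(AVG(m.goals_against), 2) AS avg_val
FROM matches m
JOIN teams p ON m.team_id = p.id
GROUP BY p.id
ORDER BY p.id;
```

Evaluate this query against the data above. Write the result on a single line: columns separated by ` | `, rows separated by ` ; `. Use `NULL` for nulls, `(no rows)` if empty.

Join each matches row to its teams via team_id.
Group joined rows by teams.id; compute ROUND(AVG(m.goals_against), 2) per group.
  1: ids {8, 10} → ROUND(AVG(m.goals_against), 2)=2
  2: ids {21, 23, 27, 36} → ROUND(AVG(m.goals_against), 2)=3
  3: ids {14, 15} → ROUND(AVG(m.goals_against), 2)=3
  4: ids {11, 24, 41} → ROUND(AVG(m.goals_against), 2)=3.33
  5: ids {17, 33, 40} → ROUND(AVG(m.goals_against), 2)=2.33

Bolt | 2 ; Lens | 3 ; Module | 3 ; Gadget | 3.33 ; Gear | 2.33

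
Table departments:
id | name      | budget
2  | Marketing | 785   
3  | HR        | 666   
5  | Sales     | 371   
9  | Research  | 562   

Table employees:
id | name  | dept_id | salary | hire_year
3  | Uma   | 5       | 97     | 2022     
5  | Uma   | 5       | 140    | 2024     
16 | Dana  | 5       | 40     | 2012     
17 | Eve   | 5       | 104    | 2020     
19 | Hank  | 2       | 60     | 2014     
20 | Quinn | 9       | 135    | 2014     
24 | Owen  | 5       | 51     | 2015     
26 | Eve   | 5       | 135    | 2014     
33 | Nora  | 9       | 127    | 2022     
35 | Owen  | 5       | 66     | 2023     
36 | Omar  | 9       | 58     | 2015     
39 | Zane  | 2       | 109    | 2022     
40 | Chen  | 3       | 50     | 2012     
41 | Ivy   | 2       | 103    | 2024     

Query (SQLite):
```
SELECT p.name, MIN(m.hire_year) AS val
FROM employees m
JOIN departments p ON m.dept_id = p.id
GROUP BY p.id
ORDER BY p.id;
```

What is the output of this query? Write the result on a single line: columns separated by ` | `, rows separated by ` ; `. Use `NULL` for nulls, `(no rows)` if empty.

Marketing | 2014 ; HR | 2012 ; Sales | 2012 ; Research | 2014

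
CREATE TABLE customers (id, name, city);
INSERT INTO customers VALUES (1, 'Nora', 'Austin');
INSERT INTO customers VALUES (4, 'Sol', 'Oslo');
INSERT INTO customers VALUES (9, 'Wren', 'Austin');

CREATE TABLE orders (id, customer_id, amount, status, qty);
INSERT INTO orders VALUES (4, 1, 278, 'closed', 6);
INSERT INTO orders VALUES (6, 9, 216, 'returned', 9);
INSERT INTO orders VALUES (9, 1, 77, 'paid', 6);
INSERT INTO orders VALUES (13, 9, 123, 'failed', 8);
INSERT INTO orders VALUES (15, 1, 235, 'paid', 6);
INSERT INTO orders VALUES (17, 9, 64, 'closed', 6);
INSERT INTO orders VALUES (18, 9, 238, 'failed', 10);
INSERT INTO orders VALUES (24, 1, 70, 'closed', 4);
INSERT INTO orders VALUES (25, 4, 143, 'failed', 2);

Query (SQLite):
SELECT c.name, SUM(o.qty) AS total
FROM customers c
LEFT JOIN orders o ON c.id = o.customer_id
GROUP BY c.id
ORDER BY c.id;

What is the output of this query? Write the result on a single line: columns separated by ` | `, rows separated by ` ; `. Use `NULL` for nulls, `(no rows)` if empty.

Nora | 22 ; Sol | 2 ; Wren | 33

LEFT JOIN keeps every customers row; unmatched ones get NULL for orders columns.
Group by customers.id and compute SUM(o.qty). SUM over an all-NULL group is NULL.
  1: ids {4, 9, 15, 24} → SUM(o.qty)=22
  4: ids {25} → SUM(o.qty)=2
  9: ids {6, 13, 17, 18} → SUM(o.qty)=33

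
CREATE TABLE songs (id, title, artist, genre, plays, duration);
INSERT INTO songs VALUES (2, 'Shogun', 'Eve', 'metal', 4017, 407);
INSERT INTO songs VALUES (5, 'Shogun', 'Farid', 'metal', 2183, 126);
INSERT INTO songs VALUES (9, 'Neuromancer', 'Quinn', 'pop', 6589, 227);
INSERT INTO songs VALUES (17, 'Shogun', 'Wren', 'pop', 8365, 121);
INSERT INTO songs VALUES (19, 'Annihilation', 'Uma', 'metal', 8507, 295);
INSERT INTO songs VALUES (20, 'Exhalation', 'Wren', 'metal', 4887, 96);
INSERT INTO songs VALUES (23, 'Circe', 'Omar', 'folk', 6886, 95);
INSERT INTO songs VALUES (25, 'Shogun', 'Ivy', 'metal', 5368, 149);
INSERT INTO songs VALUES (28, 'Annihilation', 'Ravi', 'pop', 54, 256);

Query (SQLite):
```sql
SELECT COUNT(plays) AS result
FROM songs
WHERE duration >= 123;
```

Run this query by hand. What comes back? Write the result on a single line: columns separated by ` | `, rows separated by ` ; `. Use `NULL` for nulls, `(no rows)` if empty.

Rows where duration >= 123 → plays values: [4017, 2183, 6589, 8507, 5368, 54].
COUNT(plays) counts non-NULL values → 6.

6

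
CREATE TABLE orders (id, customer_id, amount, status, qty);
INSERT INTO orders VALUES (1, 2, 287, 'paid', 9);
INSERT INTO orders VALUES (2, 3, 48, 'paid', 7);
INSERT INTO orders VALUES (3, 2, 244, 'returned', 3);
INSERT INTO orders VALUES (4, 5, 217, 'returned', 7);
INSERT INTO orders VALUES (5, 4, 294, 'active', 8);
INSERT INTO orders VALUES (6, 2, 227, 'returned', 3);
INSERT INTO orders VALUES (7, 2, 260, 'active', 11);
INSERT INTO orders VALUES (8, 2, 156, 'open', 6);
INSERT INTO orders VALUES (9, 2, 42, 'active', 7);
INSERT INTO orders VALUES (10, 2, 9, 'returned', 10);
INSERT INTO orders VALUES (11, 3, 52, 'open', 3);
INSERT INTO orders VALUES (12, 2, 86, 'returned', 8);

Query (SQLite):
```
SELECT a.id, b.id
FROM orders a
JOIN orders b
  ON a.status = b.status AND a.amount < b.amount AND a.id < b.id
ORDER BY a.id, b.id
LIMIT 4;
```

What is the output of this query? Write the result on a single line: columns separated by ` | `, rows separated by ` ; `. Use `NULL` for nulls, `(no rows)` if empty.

Pairs (a,b) with same status, a.amount < b.amount, a.id < b.id.
status groups: active:{5,7,9} open:{8,11} paid:{1,2} returned:{3,4,6,10,12}
Ordered by (a.id, b.id); first 4.

4 | 6 ; 10 | 12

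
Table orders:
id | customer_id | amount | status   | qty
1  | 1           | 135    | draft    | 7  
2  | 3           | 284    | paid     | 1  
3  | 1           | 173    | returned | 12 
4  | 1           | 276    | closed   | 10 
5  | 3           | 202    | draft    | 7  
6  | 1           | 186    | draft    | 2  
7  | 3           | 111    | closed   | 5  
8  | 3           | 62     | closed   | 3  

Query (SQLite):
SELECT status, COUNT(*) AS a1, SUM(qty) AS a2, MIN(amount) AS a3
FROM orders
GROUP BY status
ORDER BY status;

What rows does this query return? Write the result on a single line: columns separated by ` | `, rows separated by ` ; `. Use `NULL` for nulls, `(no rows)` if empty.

closed | 3 | 18 | 62 ; draft | 3 | 16 | 135 ; paid | 1 | 1 | 284 ; returned | 1 | 12 | 173

Group orders by status.
Per group compute: COUNT(*), SUM(qty), MIN(amount).
  closed: ids {4, 7, 8} → COUNT(*)=3, SUM(qty)=18, MIN(amount)=62
  draft: ids {1, 5, 6} → COUNT(*)=3, SUM(qty)=16, MIN(amount)=135
  paid: ids {2} → COUNT(*)=1, SUM(qty)=1, MIN(amount)=284
  returned: ids {3} → COUNT(*)=1, SUM(qty)=12, MIN(amount)=173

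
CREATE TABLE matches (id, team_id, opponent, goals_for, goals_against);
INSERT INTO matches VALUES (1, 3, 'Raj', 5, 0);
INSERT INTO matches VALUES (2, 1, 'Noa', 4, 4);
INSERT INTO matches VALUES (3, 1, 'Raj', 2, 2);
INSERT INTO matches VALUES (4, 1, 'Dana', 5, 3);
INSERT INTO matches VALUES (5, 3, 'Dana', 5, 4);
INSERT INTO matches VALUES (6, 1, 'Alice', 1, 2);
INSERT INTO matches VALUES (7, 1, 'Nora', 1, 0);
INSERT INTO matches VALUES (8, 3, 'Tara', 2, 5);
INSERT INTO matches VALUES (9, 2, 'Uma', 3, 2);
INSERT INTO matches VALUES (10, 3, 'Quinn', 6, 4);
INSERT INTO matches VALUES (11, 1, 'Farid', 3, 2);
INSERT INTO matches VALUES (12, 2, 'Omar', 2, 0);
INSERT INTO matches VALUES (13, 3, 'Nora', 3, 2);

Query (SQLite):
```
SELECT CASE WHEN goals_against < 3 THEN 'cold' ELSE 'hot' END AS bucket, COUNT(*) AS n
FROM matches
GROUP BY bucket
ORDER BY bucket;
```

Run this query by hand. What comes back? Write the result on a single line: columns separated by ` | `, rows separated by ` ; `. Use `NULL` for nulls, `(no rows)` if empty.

Bucket rows by goals_against < 3 → 'cold' else 'hot'; count each bucket.

cold | 8 ; hot | 5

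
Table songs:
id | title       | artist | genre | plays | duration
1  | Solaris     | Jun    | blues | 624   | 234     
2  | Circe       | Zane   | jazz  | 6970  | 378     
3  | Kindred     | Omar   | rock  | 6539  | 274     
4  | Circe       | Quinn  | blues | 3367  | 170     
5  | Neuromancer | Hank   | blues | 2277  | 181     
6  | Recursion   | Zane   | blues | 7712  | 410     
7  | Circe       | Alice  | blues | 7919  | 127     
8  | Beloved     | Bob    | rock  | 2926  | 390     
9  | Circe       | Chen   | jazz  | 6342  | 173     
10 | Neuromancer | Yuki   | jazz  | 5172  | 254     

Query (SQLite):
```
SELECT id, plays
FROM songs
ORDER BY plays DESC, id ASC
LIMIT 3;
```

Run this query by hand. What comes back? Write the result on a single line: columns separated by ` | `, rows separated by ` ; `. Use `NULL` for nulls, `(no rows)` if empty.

Sort by plays desc, tiebreak id asc: (7919, id=7), (7712, id=6), (6970, id=2), (6539, id=3), (6342, id=9), (5172, id=10) …. Take first 3.

7 | 7919 ; 6 | 7712 ; 2 | 6970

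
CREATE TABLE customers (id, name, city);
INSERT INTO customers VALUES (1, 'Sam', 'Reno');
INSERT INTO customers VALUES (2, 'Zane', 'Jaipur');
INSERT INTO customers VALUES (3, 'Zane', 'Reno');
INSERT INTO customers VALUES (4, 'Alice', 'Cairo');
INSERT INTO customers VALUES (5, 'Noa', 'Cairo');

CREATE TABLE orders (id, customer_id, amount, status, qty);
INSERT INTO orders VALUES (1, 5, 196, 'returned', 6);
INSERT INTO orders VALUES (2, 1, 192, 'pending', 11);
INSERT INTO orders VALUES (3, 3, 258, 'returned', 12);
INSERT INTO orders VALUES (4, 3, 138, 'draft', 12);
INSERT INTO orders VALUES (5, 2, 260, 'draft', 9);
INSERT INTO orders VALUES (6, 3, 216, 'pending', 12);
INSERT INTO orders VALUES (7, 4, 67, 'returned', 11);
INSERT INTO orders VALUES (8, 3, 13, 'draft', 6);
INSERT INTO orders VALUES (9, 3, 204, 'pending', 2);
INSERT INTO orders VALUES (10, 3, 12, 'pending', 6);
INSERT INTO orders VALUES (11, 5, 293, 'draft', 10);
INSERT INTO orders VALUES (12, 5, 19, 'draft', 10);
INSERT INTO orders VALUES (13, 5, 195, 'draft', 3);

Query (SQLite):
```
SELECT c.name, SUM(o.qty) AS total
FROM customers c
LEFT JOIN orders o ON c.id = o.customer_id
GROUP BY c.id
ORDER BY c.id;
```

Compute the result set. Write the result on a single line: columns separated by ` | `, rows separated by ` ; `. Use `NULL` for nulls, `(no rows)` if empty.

Sam | 11 ; Zane | 9 ; Zane | 50 ; Alice | 11 ; Noa | 29

LEFT JOIN keeps every customers row; unmatched ones get NULL for orders columns.
Group by customers.id and compute SUM(o.qty). SUM over an all-NULL group is NULL.
  1: ids {2} → SUM(o.qty)=11
  2: ids {5} → SUM(o.qty)=9
  3: ids {3, 4, 6, 8, 9, 10} → SUM(o.qty)=50
  4: ids {7} → SUM(o.qty)=11
  5: ids {1, 11, 12, 13} → SUM(o.qty)=29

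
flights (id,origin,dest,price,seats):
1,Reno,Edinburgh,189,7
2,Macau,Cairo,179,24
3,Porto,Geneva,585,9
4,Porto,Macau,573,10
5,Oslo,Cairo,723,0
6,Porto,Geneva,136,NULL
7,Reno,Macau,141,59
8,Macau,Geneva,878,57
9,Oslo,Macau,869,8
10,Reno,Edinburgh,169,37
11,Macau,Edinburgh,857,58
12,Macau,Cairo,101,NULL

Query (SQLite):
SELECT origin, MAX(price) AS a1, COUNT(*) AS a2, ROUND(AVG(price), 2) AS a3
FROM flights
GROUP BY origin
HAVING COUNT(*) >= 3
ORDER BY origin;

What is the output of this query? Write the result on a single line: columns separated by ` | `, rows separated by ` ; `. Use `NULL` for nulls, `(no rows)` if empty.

Macau | 878 | 4 | 503.75 ; Porto | 585 | 3 | 431.33 ; Reno | 189 | 3 | 166.33

Group flights by origin.
Per group compute: MAX(price), COUNT(*), ROUND(AVG(price), 2).
HAVING: drop groups with fewer than 3 rows.
  Macau: ids {2, 8, 11, 12} → MAX(price)=878, COUNT(*)=4, ROUND(AVG(price), 2)=503.75
  Oslo: ids {5, 9} → MAX(price)=869, COUNT(*)=2, ROUND(AVG(price), 2)=796
  Porto: ids {3, 4, 6} → MAX(price)=585, COUNT(*)=3, ROUND(AVG(price), 2)=431.33
  Reno: ids {1, 7, 10} → MAX(price)=189, COUNT(*)=3, ROUND(AVG(price), 2)=166.33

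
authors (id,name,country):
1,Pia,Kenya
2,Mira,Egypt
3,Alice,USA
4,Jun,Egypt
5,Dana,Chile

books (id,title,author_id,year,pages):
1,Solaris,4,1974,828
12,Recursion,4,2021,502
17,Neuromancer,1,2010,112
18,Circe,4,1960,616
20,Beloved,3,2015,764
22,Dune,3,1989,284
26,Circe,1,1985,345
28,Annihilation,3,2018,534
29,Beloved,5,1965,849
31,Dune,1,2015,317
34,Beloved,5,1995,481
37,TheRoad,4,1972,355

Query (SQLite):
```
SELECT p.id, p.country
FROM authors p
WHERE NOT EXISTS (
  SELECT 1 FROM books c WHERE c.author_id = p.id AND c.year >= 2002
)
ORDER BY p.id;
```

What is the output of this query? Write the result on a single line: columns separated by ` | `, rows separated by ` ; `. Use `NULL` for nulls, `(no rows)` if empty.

2 | Egypt ; 5 | Chile

For each authors row, check whether any books with matching author_id has year >= 2002.
Keep rows where that is false.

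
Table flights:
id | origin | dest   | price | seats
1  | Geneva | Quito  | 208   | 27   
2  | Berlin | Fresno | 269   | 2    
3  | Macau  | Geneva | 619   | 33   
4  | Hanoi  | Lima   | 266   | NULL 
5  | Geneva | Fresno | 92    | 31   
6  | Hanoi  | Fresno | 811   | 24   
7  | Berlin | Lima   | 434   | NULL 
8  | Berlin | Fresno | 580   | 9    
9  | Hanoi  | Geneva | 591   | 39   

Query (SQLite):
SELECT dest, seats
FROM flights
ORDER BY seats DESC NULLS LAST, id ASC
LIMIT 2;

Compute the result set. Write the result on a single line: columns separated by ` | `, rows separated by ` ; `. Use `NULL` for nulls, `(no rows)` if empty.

Sort by seats desc, tiebreak id asc: (39, id=9), (33, id=3), (31, id=5), (27, id=1), (24, id=6) …. Take first 2.
NULLS LAST: NULL seats rows go after all non-NULL rows (among themselves ordered by id asc).

Geneva | 39 ; Geneva | 33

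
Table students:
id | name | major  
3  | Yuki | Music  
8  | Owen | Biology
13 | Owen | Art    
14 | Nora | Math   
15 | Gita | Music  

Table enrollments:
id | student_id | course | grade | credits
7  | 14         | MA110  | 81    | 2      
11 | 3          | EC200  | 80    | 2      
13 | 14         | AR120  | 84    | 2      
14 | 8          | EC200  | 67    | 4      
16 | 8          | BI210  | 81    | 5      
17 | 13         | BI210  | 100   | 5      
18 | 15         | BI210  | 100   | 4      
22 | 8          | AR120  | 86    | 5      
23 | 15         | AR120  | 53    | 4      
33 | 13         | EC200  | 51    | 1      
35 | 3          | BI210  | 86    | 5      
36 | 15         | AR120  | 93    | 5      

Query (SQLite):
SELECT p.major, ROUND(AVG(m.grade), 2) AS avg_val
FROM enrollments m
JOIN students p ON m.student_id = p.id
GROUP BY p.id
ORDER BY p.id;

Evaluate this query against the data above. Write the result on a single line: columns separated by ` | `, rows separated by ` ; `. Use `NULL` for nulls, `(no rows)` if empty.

Music | 83 ; Biology | 78 ; Art | 75.5 ; Math | 82.5 ; Music | 82

Join each enrollments row to its students via student_id.
Group joined rows by students.id; compute ROUND(AVG(m.grade), 2) per group.
  3: ids {11, 35} → ROUND(AVG(m.grade), 2)=83
  8: ids {14, 16, 22} → ROUND(AVG(m.grade), 2)=78
  13: ids {17, 33} → ROUND(AVG(m.grade), 2)=75.5
  14: ids {7, 13} → ROUND(AVG(m.grade), 2)=82.5
  15: ids {18, 23, 36} → ROUND(AVG(m.grade), 2)=82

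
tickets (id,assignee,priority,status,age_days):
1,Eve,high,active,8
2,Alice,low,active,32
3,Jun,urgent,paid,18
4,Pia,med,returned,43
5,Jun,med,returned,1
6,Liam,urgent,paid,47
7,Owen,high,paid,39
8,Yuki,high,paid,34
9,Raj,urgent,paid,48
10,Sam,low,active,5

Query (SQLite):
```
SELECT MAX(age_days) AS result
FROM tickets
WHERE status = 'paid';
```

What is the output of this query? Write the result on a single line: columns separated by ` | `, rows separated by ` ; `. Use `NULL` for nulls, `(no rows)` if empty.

Rows where status='paid' → age_days values: [18, 47, 39, 34, 48].
MAX of non-NULL values = 48.

48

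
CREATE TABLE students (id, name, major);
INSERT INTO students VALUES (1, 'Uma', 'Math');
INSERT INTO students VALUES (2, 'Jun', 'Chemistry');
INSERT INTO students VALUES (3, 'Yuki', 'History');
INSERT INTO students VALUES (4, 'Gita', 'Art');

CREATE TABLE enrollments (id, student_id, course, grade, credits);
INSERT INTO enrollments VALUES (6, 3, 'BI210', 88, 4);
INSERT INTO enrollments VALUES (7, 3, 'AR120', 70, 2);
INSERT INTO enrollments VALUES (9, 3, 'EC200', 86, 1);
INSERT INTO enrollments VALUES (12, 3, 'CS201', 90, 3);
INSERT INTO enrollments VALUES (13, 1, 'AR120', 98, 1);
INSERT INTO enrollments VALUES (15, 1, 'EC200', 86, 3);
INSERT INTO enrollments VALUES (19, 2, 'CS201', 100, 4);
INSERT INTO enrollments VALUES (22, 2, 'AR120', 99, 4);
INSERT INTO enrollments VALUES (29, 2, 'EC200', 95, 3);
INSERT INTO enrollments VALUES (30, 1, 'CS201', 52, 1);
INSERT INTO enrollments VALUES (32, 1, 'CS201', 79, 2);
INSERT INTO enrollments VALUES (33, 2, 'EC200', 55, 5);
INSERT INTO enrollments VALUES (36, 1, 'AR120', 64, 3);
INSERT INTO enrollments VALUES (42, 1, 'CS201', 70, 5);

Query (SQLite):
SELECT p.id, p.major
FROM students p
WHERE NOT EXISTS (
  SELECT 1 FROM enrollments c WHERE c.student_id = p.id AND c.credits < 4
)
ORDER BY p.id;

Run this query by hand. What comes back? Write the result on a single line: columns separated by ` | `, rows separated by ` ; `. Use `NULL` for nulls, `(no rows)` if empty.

4 | Art

For each students row, check whether any enrollments with matching student_id has credits < 4.
Keep rows where that is false.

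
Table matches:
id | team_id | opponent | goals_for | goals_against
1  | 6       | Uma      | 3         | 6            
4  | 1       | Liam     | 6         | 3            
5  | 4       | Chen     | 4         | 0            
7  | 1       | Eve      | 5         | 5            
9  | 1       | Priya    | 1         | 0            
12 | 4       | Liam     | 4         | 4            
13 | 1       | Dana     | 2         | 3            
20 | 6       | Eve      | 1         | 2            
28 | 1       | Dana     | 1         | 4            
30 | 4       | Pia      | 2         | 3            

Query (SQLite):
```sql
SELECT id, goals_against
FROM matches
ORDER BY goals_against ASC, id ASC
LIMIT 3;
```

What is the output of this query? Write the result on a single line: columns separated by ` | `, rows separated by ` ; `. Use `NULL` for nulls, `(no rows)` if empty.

5 | 0 ; 9 | 0 ; 20 | 2

Sort by goals_against asc, tiebreak id asc: (0, id=5), (0, id=9), (2, id=20), (3, id=4), (3, id=13), (3, id=30) …. Take first 3.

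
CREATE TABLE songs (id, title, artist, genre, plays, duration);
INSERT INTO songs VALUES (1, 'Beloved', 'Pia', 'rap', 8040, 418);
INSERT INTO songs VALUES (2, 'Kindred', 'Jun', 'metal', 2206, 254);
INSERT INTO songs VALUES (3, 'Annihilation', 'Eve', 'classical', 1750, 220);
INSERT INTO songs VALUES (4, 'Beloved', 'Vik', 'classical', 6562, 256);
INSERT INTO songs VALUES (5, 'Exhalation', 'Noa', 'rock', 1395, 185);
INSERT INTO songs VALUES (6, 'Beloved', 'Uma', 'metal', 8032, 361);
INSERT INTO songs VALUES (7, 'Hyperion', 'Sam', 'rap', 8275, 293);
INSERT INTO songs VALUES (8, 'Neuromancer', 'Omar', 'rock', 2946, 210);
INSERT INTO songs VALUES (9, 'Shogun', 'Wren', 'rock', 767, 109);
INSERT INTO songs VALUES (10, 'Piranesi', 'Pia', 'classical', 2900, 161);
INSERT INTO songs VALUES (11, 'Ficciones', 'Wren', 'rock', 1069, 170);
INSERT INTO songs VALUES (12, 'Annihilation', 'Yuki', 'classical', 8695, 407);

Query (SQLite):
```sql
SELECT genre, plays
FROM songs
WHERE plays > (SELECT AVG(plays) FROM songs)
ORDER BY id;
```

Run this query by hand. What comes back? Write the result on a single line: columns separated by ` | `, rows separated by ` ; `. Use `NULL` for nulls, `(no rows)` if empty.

Scalar subquery: AVG(plays) over all songs rows = 4386.416667 (≈; comparison uses full precision).
Keep rows where plays > that value.

rap | 8040 ; classical | 6562 ; metal | 8032 ; rap | 8275 ; classical | 8695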